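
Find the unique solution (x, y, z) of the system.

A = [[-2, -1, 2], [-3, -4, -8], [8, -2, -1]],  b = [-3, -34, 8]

Forward elimination on [A|b]:
R2 <- R2 - (3/2)*R1:  [     0   -5/2    -11  -59/2 ]
R3 <- R3 - (-4)*R1:  [  0  -6   7  -4 ]
R3 <- R3 - (12/5)*R2:  [     0      0  167/5  334/5 ]
Row echelon form:
[ -2    -1      2  |     -3 ]
[  0  -5/2    -11  |  -59/2 ]
[  0     0  167/5  |  334/5 ]
Back-substitution:
z = (334/5) / (167/5) = 2
y = (-59/2 - (-11)*(2)) / (-5/2) = 3
x = (-3 - (-1)*(3) - (2)*(2)) / -2 = 2

(2, 3, 2)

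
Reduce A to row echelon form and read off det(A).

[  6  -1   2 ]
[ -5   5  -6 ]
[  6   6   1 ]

Forward elimination:
R2 <- R2 - (-5/6)*R1:  [     0   25/6  -13/3 ]
R3 <- R3 - (1)*R1:  [  0   7  -1 ]
R3 <- R3 - (42/25)*R2:  [      0       0  157/25 ]
Upper-triangular form:
[ 6    -1       2 ]
[ 0  25/6   -13/3 ]
[ 0     0  157/25 ]
det(A) = (-1)^0 * (6) * (25/6) * (157/25) = 157  (0 row swaps -> sign +1)

det(A) = 157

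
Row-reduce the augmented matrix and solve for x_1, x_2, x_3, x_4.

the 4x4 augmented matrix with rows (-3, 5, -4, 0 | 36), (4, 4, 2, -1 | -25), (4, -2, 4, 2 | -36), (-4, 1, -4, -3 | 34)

Forward elimination on [A|b]:
R2 <- R2 - (-4/3)*R1:  [     0   32/3  -10/3     -1     23 ]
R3 <- R3 - (-4/3)*R1:  [    0  14/3  -4/3     2    12 ]
R4 <- R4 - (4/3)*R1:  [     0  -17/3    4/3     -3    -14 ]
R3 <- R3 - (7/16)*R2:  [     0      0    1/8  39/16  31/16 ]
R4 <- R4 - (-17/32)*R2:  [       0        0    -7/16  -113/32   -57/32 ]
R4 <- R4 - (-7/2)*R3:  [ 0  0  0  5  5 ]
Row echelon form:
[ -3     5     -4      0  |     36 ]
[  0  32/3  -10/3     -1  |     23 ]
[  0     0    1/8  39/16  |  31/16 ]
[  0     0      0      5  |      5 ]
Back-substitution:
x_4 = (5) / 5 = 1
x_3 = (31/16 - (39/16)*(1)) / (1/8) = -4
x_2 = (23 - (-10/3)*(-4) - (-1)*(1)) / (32/3) = 1
x_1 = (36 - (5)*(1) - (-4)*(-4)) / -3 = -5

(-5, 1, -4, 1)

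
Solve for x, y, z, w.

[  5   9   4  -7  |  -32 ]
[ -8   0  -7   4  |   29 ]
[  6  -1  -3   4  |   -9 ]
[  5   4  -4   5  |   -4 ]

Forward elimination on [A|b]:
R2 <- R2 - (-8/5)*R1:  [      0    72/5    -3/5   -36/5  -111/5 ]
R3 <- R3 - (6/5)*R1:  [     0  -59/5  -39/5   62/5  147/5 ]
R4 <- R4 - (1)*R1:  [  0  -5  -8  12  28 ]
R3 <- R3 - (-59/72)*R2:  [       0        0  -199/24     13/2   269/24 ]
R4 <- R4 - (-25/72)*R2:  [       0        0  -197/24     19/2   487/24 ]
R4 <- R4 - (197/199)*R3:  [        0         0         0   610/199  1830/199 ]
Row echelon form:
[ 5     9        4       -7  |       -32 ]
[ 0  72/5     -3/5    -36/5  |    -111/5 ]
[ 0     0  -199/24     13/2  |    269/24 ]
[ 0     0        0  610/199  |  1830/199 ]
Back-substitution:
w = (1830/199) / (610/199) = 3
z = (269/24 - (13/2)*(3)) / (-199/24) = 1
y = (-111/5 - (-3/5)*(1) - (-36/5)*(3)) / (72/5) = 0
x = (-32 - (9)*(0) - (4)*(1) - (-7)*(3)) / 5 = -3

(-3, 0, 1, 3)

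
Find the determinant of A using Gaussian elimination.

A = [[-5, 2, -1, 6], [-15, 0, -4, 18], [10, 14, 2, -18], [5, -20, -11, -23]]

det(A) = -90

Forward elimination:
R2 <- R2 - (3)*R1:  [  0  -6  -1   0 ]
R3 <- R3 - (-2)*R1:  [  0  18   0  -6 ]
R4 <- R4 - (-1)*R1:  [   0  -18  -12  -17 ]
R3 <- R3 - (-3)*R2:  [  0   0  -3  -6 ]
R4 <- R4 - (3)*R2:  [   0    0   -9  -17 ]
R4 <- R4 - (3)*R3:  [ 0  0  0  1 ]
Upper-triangular form:
[ -5   2  -1   6 ]
[  0  -6  -1   0 ]
[  0   0  -3  -6 ]
[  0   0   0   1 ]
det(A) = (-1)^0 * (-5) * (-6) * (-3) * (1) = -90  (0 row swaps -> sign +1)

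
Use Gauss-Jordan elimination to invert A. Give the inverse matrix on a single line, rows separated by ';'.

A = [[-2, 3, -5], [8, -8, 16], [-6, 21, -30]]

Gauss-Jordan on [A | I]:
R1 <- (1/-2)*R1:  [    1  -3/2   5/2  |  -1/2     0     0 ]
R2 <- R2 - (8)*R1:  [  0   4  -4  |   4   1   0 ]
R3 <- R3 - (-6)*R1:  [   0   12  -15  |   -3    0    1 ]
R2 <- (1/4)*R2:  [   0    1   -1  |    1  1/4    0 ]
R1 <- R1 - (-3/2)*R2:  [   1    0    1  |    1  3/8    0 ]
R3 <- R3 - (12)*R2:  [   0    0   -3  |  -15   -3    1 ]
R3 <- (1/-3)*R3:  [    0     0     1  |     5     1  -1/3 ]
R1 <- R1 - (1)*R3:  [    1     0     0  |    -4  -5/8   1/3 ]
R2 <- R2 - (-1)*R3:  [    0     1     0  |     6   5/4  -1/3 ]
Right block of [I | A^{-1}] is the inverse:
[ -4  -5/8   1/3 ]
[  6   5/4  -1/3 ]
[  5     1  -1/3 ]

inverse = [-4 -5/8 1/3; 6 5/4 -1/3; 5 1 -1/3]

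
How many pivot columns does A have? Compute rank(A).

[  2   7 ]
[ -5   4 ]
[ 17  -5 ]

rank(A) = 2

Row reduction:
R2 <- R2 - (-5/2)*R1:  [    0  43/2 ]
R3 <- R3 - (17/2)*R1:  [      0  -129/2 ]
R3 <- R3 - (-3)*R2:  [ 0  0 ]
Row echelon form:
[ 2     7 ]
[ 0  43/2 ]
[ 0     0 ]
Nonzero rows / pivot columns: 2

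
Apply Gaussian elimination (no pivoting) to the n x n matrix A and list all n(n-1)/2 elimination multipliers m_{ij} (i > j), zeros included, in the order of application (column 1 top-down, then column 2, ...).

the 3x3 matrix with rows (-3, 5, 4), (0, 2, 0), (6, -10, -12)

Forward elimination:
R2: entry in column 1 is already 0 -> m_{21} = 0 (no row operation needed)
R3 <- R3 - (-2)*R1:  [  0   0  -4 ]
R3: entry in column 2 is already 0 -> m_{32} = 0 (no row operation needed)
Multipliers (in order of application): m_{21} = 0, m_{31} = -2, m_{32} = 0

multipliers: 0, -2, 0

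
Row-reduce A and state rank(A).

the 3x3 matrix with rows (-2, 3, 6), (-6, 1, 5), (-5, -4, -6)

rank(A) = 3

Row reduction:
R2 <- R2 - (3)*R1:  [   0   -8  -13 ]
R3 <- R3 - (5/2)*R1:  [     0  -23/2    -21 ]
R3 <- R3 - (23/16)*R2:  [      0       0  -37/16 ]
Row echelon form:
[ -2   3       6 ]
[  0  -8     -13 ]
[  0   0  -37/16 ]
Nonzero rows / pivot columns: 3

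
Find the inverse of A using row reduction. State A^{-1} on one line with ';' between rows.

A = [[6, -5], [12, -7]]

inverse = [-7/18 5/18; -2/3 1/3]

Gauss-Jordan on [A | I]:
R1 <- (1/6)*R1:  [    1  -5/6  |   1/6     0 ]
R2 <- R2 - (12)*R1:  [  0   3  |  -2   1 ]
R2 <- (1/3)*R2:  [    0     1  |  -2/3   1/3 ]
R1 <- R1 - (-5/6)*R2:  [     1      0  |  -7/18   5/18 ]
Right block of [I | A^{-1}] is the inverse:
[ -7/18  5/18 ]
[  -2/3   1/3 ]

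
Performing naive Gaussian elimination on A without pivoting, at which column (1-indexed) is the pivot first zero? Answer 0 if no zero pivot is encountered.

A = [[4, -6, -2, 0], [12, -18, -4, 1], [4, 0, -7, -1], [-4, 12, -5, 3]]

Naive forward elimination:
R2 <- R2 - (3)*R1:  [ 0  0  2  1 ]
R3 <- R3 - (1)*R1:  [  0   6  -5  -1 ]
R4 <- R4 - (-1)*R1:  [  0   6  -7   3 ]
Matrix at this point:
[ 4  -6  -2   0 ]
[ 0   0   2   1 ]
[ 0   6  -5  -1 ]
[ 0   6  -7   3 ]
Pivot entry (2,2) is zero but row 3 has 6 in column 2 -> naive elimination stops; a row interchange (e.g. R2 <-> R3) would be required here.

first zero-pivot column = 2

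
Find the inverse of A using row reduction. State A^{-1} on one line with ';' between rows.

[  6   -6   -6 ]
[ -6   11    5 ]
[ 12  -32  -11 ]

Gauss-Jordan on [A | I]:
R1 <- (1/6)*R1:  [   1   -1   -1  |  1/6    0    0 ]
R2 <- R2 - (-6)*R1:  [  0   5  -1  |   1   1   0 ]
R3 <- R3 - (12)*R1:  [   0  -20    1  |   -2    0    1 ]
R2 <- (1/5)*R2:  [    0     1  -1/5  |   1/5   1/5     0 ]
R1 <- R1 - (-1)*R2:  [     1      0   -6/5  |  11/30    1/5      0 ]
R3 <- R3 - (-20)*R2:  [  0   0  -3  |   2   4   1 ]
R3 <- (1/-3)*R3:  [    0     0     1  |  -2/3  -4/3  -1/3 ]
R1 <- R1 - (-6/5)*R3:  [      1       0       0  |  -13/30    -7/5    -2/5 ]
R2 <- R2 - (-1/5)*R3:  [     0      1      0  |   1/15  -1/15  -1/15 ]
Right block of [I | A^{-1}] is the inverse:
[ -13/30   -7/5   -2/5 ]
[   1/15  -1/15  -1/15 ]
[   -2/3   -4/3   -1/3 ]

inverse = [-13/30 -7/5 -2/5; 1/15 -1/15 -1/15; -2/3 -4/3 -1/3]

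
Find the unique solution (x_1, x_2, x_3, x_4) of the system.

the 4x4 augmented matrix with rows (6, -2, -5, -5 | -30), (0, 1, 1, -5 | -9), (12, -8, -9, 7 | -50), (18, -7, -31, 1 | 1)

Forward elimination on [A|b]:
R3 <- R3 - (2)*R1:  [  0  -4   1  17  10 ]
R4 <- R4 - (3)*R1:  [   0   -1  -16   16   91 ]
R3 <- R3 - (-4)*R2:  [   0    0    5   -3  -26 ]
R4 <- R4 - (-1)*R2:  [   0    0  -15   11   82 ]
R4 <- R4 - (-3)*R3:  [ 0  0  0  2  4 ]
Row echelon form:
[ 6  -2  -5  -5  |  -30 ]
[ 0   1   1  -5  |   -9 ]
[ 0   0   5  -3  |  -26 ]
[ 0   0   0   2  |    4 ]
Back-substitution:
x_4 = (4) / 2 = 2
x_3 = (-26 - (-3)*(2)) / 5 = -4
x_2 = (-9 - (1)*(-4) - (-5)*(2)) / 1 = 5
x_1 = (-30 - (-2)*(5) - (-5)*(-4) - (-5)*(2)) / 6 = -5

(-5, 5, -4, 2)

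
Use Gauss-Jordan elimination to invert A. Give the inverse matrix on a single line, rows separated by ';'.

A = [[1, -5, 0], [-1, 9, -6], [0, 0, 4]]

inverse = [9/4 5/4 15/8; 1/4 1/4 3/8; 0 0 1/4]

Gauss-Jordan on [A | I]:
R2 <- R2 - (-1)*R1:  [  0   4  -6  |   1   1   0 ]
R2 <- (1/4)*R2:  [    0     1  -3/2  |   1/4   1/4     0 ]
R1 <- R1 - (-5)*R2:  [     1      0  -15/2  |    9/4    5/4      0 ]
R3 <- (1/4)*R3:  [   0    0    1  |    0    0  1/4 ]
R1 <- R1 - (-15/2)*R3:  [    1     0     0  |   9/4   5/4  15/8 ]
R2 <- R2 - (-3/2)*R3:  [   0    1    0  |  1/4  1/4  3/8 ]
Right block of [I | A^{-1}] is the inverse:
[ 9/4  5/4  15/8 ]
[ 1/4  1/4   3/8 ]
[   0    0   1/4 ]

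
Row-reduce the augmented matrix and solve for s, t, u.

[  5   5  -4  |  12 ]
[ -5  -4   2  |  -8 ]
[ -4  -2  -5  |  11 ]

(2, -2, -3)

Forward elimination on [A|b]:
R2 <- R2 - (-1)*R1:  [  0   1  -2   4 ]
R3 <- R3 - (-4/5)*R1:  [     0      2  -41/5  103/5 ]
R3 <- R3 - (2)*R2:  [     0      0  -21/5   63/5 ]
Row echelon form:
[ 5  5     -4  |    12 ]
[ 0  1     -2  |     4 ]
[ 0  0  -21/5  |  63/5 ]
Back-substitution:
u = (63/5) / (-21/5) = -3
t = (4 - (-2)*(-3)) / 1 = -2
s = (12 - (5)*(-2) - (-4)*(-3)) / 5 = 2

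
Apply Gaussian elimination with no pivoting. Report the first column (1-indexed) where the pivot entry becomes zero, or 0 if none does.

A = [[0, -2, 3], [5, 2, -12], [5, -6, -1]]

Naive forward elimination:
Pivot entry (1,1) is zero but row 2 has 5 in column 1 -> naive elimination stops; a row interchange (e.g. R1 <-> R2) would be required here.

first zero-pivot column = 1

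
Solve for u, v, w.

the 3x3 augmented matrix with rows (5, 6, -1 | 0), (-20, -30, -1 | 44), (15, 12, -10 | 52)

Forward elimination on [A|b]:
R2 <- R2 - (-4)*R1:  [  0  -6  -5  44 ]
R3 <- R3 - (3)*R1:  [  0  -6  -7  52 ]
R3 <- R3 - (1)*R2:  [  0   0  -2   8 ]
Row echelon form:
[ 5   6  -1  |   0 ]
[ 0  -6  -5  |  44 ]
[ 0   0  -2  |   8 ]
Back-substitution:
w = (8) / -2 = -4
v = (44 - (-5)*(-4)) / -6 = -4
u = (0 - (6)*(-4) - (-1)*(-4)) / 5 = 4

(4, -4, -4)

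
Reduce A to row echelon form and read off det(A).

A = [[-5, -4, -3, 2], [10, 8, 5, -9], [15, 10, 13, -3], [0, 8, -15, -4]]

det(A) = 30

Forward elimination:
R2 <- R2 - (-2)*R1:  [  0   0  -1  -5 ]
R3 <- R3 - (-3)*R1:  [  0  -2   4   3 ]
R2 <-> R3   (pivot in column 2 was zero)
[ -5  -4   -3   2 ]
[  0  -2    4   3 ]
[  0   0   -1  -5 ]
[  0   8  -15  -4 ]
R4 <- R4 - (-4)*R2:  [ 0  0  1  8 ]
R4 <- R4 - (-1)*R3:  [ 0  0  0  3 ]
Upper-triangular form:
[ -5  -4  -3   2 ]
[  0  -2   4   3 ]
[  0   0  -1  -5 ]
[  0   0   0   3 ]
det(A) = (-1)^1 * (-5) * (-2) * (-1) * (3) = 30  (1 row swap -> sign -1)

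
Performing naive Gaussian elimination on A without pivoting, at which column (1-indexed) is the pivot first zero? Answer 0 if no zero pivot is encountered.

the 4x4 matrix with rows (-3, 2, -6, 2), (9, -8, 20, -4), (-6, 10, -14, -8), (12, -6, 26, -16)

first zero-pivot column = 4

Naive forward elimination:
R2 <- R2 - (-3)*R1:  [  0  -2   2   2 ]
R3 <- R3 - (2)*R1:  [   0    6   -2  -12 ]
R4 <- R4 - (-4)*R1:  [  0   2   2  -8 ]
R3 <- R3 - (-3)*R2:  [  0   0   4  -6 ]
R4 <- R4 - (-1)*R2:  [  0   0   4  -6 ]
R4 <- R4 - (1)*R3:  [ 0  0  0  0 ]
Matrix at this point:
[ -3   2  -6   2 ]
[  0  -2   2   2 ]
[  0   0   4  -6 ]
[  0   0   0   0 ]
Pivot entry (4,4) in the last row is zero and there are no rows below to swap with -> zero pivot in column 4 (A is singular).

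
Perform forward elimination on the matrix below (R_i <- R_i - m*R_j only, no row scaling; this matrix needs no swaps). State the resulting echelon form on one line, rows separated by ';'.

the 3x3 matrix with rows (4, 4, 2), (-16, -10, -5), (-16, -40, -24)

Forward elimination:
R2 <- R2 - (-4)*R1:  [ 0  6  3 ]
R3 <- R3 - (-4)*R1:  [   0  -24  -16 ]
R3 <- R3 - (-4)*R2:  [  0   0  -4 ]
Row echelon form:
[ 4  4   2 ]
[ 0  6   3 ]
[ 0  0  -4 ]

REF = [4 4 2; 0 6 3; 0 0 -4]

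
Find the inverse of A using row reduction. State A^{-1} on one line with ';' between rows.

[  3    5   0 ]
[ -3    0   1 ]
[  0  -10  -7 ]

inverse = [-2/15 -7/15 -1/15; 7/25 7/25 1/25; -2/5 -2/5 -1/5]

Gauss-Jordan on [A | I]:
R1 <- (1/3)*R1:  [   1  5/3    0  |  1/3    0    0 ]
R2 <- R2 - (-3)*R1:  [ 0  5  1  |  1  1  0 ]
R2 <- (1/5)*R2:  [   0    1  1/5  |  1/5  1/5    0 ]
R1 <- R1 - (5/3)*R2:  [    1     0  -1/3  |     0  -1/3     0 ]
R3 <- R3 - (-10)*R2:  [  0   0  -5  |   2   2   1 ]
R3 <- (1/-5)*R3:  [    0     0     1  |  -2/5  -2/5  -1/5 ]
R1 <- R1 - (-1/3)*R3:  [     1      0      0  |  -2/15  -7/15  -1/15 ]
R2 <- R2 - (1/5)*R3:  [    0     1     0  |  7/25  7/25  1/25 ]
Right block of [I | A^{-1}] is the inverse:
[ -2/15  -7/15  -1/15 ]
[  7/25   7/25   1/25 ]
[  -2/5   -2/5   -1/5 ]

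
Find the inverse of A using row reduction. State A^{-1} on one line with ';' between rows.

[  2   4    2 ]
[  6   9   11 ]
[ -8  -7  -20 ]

inverse = [103/18 -11/3 -13/9; -16/9 4/3 5/9; -5/3 1 1/3]

Gauss-Jordan on [A | I]:
R1 <- (1/2)*R1:  [   1    2    1  |  1/2    0    0 ]
R2 <- R2 - (6)*R1:  [  0  -3   5  |  -3   1   0 ]
R3 <- R3 - (-8)*R1:  [   0    9  -12  |    4    0    1 ]
R2 <- (1/-3)*R2:  [    0     1  -5/3  |     1  -1/3     0 ]
R1 <- R1 - (2)*R2:  [    1     0  13/3  |  -3/2   2/3     0 ]
R3 <- R3 - (9)*R2:  [  0   0   3  |  -5   3   1 ]
R3 <- (1/3)*R3:  [    0     0     1  |  -5/3     1   1/3 ]
R1 <- R1 - (13/3)*R3:  [      1       0       0  |  103/18   -11/3   -13/9 ]
R2 <- R2 - (-5/3)*R3:  [     0      1      0  |  -16/9    4/3    5/9 ]
Right block of [I | A^{-1}] is the inverse:
[ 103/18  -11/3  -13/9 ]
[  -16/9    4/3    5/9 ]
[   -5/3      1    1/3 ]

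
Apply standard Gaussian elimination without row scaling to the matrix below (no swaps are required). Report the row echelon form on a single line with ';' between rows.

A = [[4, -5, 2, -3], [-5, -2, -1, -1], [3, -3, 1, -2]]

REF = [4 -5 2 -3; 0 -33/4 3/2 -19/4; 0 0 -4/11 -2/11]

Forward elimination:
R2 <- R2 - (-5/4)*R1:  [     0  -33/4    3/2  -19/4 ]
R3 <- R3 - (3/4)*R1:  [    0   3/4  -1/2   1/4 ]
R3 <- R3 - (-1/11)*R2:  [     0      0  -4/11  -2/11 ]
Row echelon form:
[ 4     -5      2     -3 ]
[ 0  -33/4    3/2  -19/4 ]
[ 0      0  -4/11  -2/11 ]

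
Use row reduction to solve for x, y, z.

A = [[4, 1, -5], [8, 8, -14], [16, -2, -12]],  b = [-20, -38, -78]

(-4, 1, 1)

Forward elimination on [A|b]:
R2 <- R2 - (2)*R1:  [  0   6  -4   2 ]
R3 <- R3 - (4)*R1:  [  0  -6   8   2 ]
R3 <- R3 - (-1)*R2:  [ 0  0  4  4 ]
Row echelon form:
[ 4  1  -5  |  -20 ]
[ 0  6  -4  |    2 ]
[ 0  0   4  |    4 ]
Back-substitution:
z = (4) / 4 = 1
y = (2 - (-4)*(1)) / 6 = 1
x = (-20 - (1)*(1) - (-5)*(1)) / 4 = -4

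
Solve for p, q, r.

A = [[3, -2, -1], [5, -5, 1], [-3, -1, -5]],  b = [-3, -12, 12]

Forward elimination on [A|b]:
R2 <- R2 - (5/3)*R1:  [    0  -5/3   8/3    -7 ]
R3 <- R3 - (-1)*R1:  [  0  -3  -6   9 ]
R3 <- R3 - (9/5)*R2:  [     0      0  -54/5  108/5 ]
Row echelon form:
[ 3    -2     -1  |     -3 ]
[ 0  -5/3    8/3  |     -7 ]
[ 0     0  -54/5  |  108/5 ]
Back-substitution:
r = (108/5) / (-54/5) = -2
q = (-7 - (8/3)*(-2)) / (-5/3) = 1
p = (-3 - (-2)*(1) - (-1)*(-2)) / 3 = -1

(-1, 1, -2)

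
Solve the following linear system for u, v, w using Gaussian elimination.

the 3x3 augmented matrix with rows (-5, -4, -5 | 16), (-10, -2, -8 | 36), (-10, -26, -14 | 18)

Forward elimination on [A|b]:
R2 <- R2 - (2)*R1:  [ 0  6  2  4 ]
R3 <- R3 - (2)*R1:  [   0  -18   -4  -14 ]
R3 <- R3 - (-3)*R2:  [  0   0   2  -2 ]
Row echelon form:
[ -5  -4  -5  |  16 ]
[  0   6   2  |   4 ]
[  0   0   2  |  -2 ]
Back-substitution:
w = (-2) / 2 = -1
v = (4 - (2)*(-1)) / 6 = 1
u = (16 - (-4)*(1) - (-5)*(-1)) / -5 = -3

(-3, 1, -1)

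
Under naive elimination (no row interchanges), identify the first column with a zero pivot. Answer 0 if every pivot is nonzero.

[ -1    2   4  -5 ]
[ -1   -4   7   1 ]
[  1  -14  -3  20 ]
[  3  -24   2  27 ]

first zero-pivot column = 0

Naive forward elimination:
R2 <- R2 - (1)*R1:  [  0  -6   3   6 ]
R3 <- R3 - (-1)*R1:  [   0  -12    1   15 ]
R4 <- R4 - (-3)*R1:  [   0  -18   14   12 ]
R3 <- R3 - (2)*R2:  [  0   0  -5   3 ]
R4 <- R4 - (3)*R2:  [  0   0   5  -6 ]
R4 <- R4 - (-1)*R3:  [  0   0   0  -3 ]
All pivots nonzero; naive elimination completes without hitting a zero pivot.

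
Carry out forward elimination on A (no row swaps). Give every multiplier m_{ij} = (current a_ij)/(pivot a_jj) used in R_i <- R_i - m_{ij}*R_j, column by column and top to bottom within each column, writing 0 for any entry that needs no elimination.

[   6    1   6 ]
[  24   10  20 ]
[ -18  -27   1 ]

multipliers: 4, -3, -4

Forward elimination:
R2 <- R2 - (4)*R1:  [  0   6  -4 ]
R3 <- R3 - (-3)*R1:  [   0  -24   19 ]
R3 <- R3 - (-4)*R2:  [ 0  0  3 ]
Multipliers (in order of application): m_{21} = 4, m_{31} = -3, m_{32} = -4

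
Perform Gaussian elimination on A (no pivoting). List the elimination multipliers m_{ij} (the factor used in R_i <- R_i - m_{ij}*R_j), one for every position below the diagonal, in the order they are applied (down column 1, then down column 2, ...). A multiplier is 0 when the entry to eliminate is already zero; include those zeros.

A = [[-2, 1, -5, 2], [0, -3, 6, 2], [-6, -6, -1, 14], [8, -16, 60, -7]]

Forward elimination:
R2: entry in column 1 is already 0 -> m_{21} = 0 (no row operation needed)
R3 <- R3 - (3)*R1:  [  0  -9  14   8 ]
R4 <- R4 - (-4)*R1:  [   0  -12   40    1 ]
R3 <- R3 - (3)*R2:  [  0   0  -4   2 ]
R4 <- R4 - (4)*R2:  [  0   0  16  -7 ]
R4 <- R4 - (-4)*R3:  [ 0  0  0  1 ]
Multipliers (in order of application): m_{21} = 0, m_{31} = 3, m_{41} = -4, m_{32} = 3, m_{42} = 4, m_{43} = -4

multipliers: 0, 3, -4, 3, 4, -4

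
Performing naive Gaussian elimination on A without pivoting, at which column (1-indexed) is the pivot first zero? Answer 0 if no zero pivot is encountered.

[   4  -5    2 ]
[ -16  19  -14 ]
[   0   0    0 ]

Naive forward elimination:
R2 <- R2 - (-4)*R1:  [  0  -1  -6 ]
Matrix at this point:
[ 4  -5   2 ]
[ 0  -1  -6 ]
[ 0   0   0 ]
Pivot entry (3,3) in the last row is zero and there are no rows below to swap with -> zero pivot in column 3 (A is singular).

first zero-pivot column = 3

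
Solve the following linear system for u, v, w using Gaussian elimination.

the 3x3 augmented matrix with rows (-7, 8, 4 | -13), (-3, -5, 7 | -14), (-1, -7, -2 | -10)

(3, 1, 0)

Forward elimination on [A|b]:
R2 <- R2 - (3/7)*R1:  [     0  -59/7   37/7  -59/7 ]
R3 <- R3 - (1/7)*R1:  [     0  -57/7  -18/7  -57/7 ]
R3 <- R3 - (57/59)*R2:  [       0        0  -453/59        0 ]
Row echelon form:
[ -7      8        4  |    -13 ]
[  0  -59/7     37/7  |  -59/7 ]
[  0      0  -453/59  |      0 ]
Back-substitution:
w = (0) / (-453/59) = 0
v = (-59/7 - (37/7)*(0)) / (-59/7) = 1
u = (-13 - (8)*(1) - (4)*(0)) / -7 = 3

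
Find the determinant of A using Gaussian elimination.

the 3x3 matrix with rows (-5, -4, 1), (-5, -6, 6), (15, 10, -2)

Forward elimination:
R2 <- R2 - (1)*R1:  [  0  -2   5 ]
R3 <- R3 - (-3)*R1:  [  0  -2   1 ]
R3 <- R3 - (1)*R2:  [  0   0  -4 ]
Upper-triangular form:
[ -5  -4   1 ]
[  0  -2   5 ]
[  0   0  -4 ]
det(A) = (-1)^0 * (-5) * (-2) * (-4) = -40  (0 row swaps -> sign +1)

det(A) = -40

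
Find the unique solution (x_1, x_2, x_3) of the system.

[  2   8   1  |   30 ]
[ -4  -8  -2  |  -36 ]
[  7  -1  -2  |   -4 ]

Forward elimination on [A|b]:
R2 <- R2 - (-2)*R1:  [  0   8   0  24 ]
R3 <- R3 - (7/2)*R1:  [     0    -29  -11/2   -109 ]
R3 <- R3 - (-29/8)*R2:  [     0      0  -11/2    -22 ]
Row echelon form:
[ 2  8      1  |   30 ]
[ 0  8      0  |   24 ]
[ 0  0  -11/2  |  -22 ]
Back-substitution:
x_3 = (-22) / (-11/2) = 4
x_2 = (24) / 8 = 3
x_1 = (30 - (8)*(3) - (1)*(4)) / 2 = 1

(1, 3, 4)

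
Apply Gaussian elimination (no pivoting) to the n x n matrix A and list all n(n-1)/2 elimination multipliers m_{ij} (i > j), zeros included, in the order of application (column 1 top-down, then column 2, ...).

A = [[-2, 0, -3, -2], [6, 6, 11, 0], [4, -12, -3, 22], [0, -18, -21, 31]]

multipliers: -3, -2, 0, -2, -3, 3

Forward elimination:
R2 <- R2 - (-3)*R1:  [  0   6   2  -6 ]
R3 <- R3 - (-2)*R1:  [   0  -12   -9   18 ]
R4: entry in column 1 is already 0 -> m_{41} = 0 (no row operation needed)
R3 <- R3 - (-2)*R2:  [  0   0  -5   6 ]
R4 <- R4 - (-3)*R2:  [   0    0  -15   13 ]
R4 <- R4 - (3)*R3:  [  0   0   0  -5 ]
Multipliers (in order of application): m_{21} = -3, m_{31} = -2, m_{41} = 0, m_{32} = -2, m_{42} = -3, m_{43} = 3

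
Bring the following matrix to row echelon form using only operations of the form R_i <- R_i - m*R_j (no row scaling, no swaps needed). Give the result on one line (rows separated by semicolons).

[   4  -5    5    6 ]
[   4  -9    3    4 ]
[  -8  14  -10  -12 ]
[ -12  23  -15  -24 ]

REF = [4 -5 5 6; 0 -4 -2 -2; 0 0 -2 -2; 0 0 0 -6]

Forward elimination:
R2 <- R2 - (1)*R1:  [  0  -4  -2  -2 ]
R3 <- R3 - (-2)*R1:  [ 0  4  0  0 ]
R4 <- R4 - (-3)*R1:  [  0   8   0  -6 ]
R3 <- R3 - (-1)*R2:  [  0   0  -2  -2 ]
R4 <- R4 - (-2)*R2:  [   0    0   -4  -10 ]
R4 <- R4 - (2)*R3:  [  0   0   0  -6 ]
Row echelon form:
[ 4  -5   5   6 ]
[ 0  -4  -2  -2 ]
[ 0   0  -2  -2 ]
[ 0   0   0  -6 ]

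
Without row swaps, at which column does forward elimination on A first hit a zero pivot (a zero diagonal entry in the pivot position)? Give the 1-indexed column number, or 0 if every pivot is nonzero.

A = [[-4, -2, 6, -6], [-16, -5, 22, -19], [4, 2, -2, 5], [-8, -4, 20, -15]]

Naive forward elimination:
R2 <- R2 - (4)*R1:  [  0   3  -2   5 ]
R3 <- R3 - (-1)*R1:  [  0   0   4  -1 ]
R4 <- R4 - (2)*R1:  [  0   0   8  -3 ]
R4 <- R4 - (2)*R3:  [  0   0   0  -1 ]
All pivots nonzero; naive elimination completes without hitting a zero pivot.

first zero-pivot column = 0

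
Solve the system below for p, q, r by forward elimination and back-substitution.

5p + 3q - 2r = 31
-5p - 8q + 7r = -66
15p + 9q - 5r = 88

(3, 2, -5)

Forward elimination on [A|b]:
R2 <- R2 - (-1)*R1:  [   0   -5    5  -35 ]
R3 <- R3 - (3)*R1:  [  0   0   1  -5 ]
Row echelon form:
[ 5   3  -2  |   31 ]
[ 0  -5   5  |  -35 ]
[ 0   0   1  |   -5 ]
Back-substitution:
r = (-5) / 1 = -5
q = (-35 - (5)*(-5)) / -5 = 2
p = (31 - (3)*(2) - (-2)*(-5)) / 5 = 3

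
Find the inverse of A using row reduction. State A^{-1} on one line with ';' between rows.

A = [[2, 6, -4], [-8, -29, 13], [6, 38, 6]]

Gauss-Jordan on [A | I]:
R1 <- (1/2)*R1:  [   1    3   -2  |  1/2    0    0 ]
R2 <- R2 - (-8)*R1:  [  0  -5  -3  |   4   1   0 ]
R3 <- R3 - (6)*R1:  [  0  20  18  |  -3   0   1 ]
R2 <- (1/-5)*R2:  [    0     1   3/5  |  -4/5  -1/5     0 ]
R1 <- R1 - (3)*R2:  [     1      0  -19/5  |  29/10    3/5      0 ]
R3 <- R3 - (20)*R2:  [  0   0   6  |  13   4   1 ]
R3 <- (1/6)*R3:  [    0     0     1  |  13/6   2/3   1/6 ]
R1 <- R1 - (-19/5)*R3:  [      1       0       0  |  167/15   47/15   19/30 ]
R2 <- R2 - (3/5)*R3:  [      0       1       0  |  -21/10    -3/5   -1/10 ]
Right block of [I | A^{-1}] is the inverse:
[ 167/15  47/15  19/30 ]
[ -21/10   -3/5  -1/10 ]
[   13/6    2/3    1/6 ]

inverse = [167/15 47/15 19/30; -21/10 -3/5 -1/10; 13/6 2/3 1/6]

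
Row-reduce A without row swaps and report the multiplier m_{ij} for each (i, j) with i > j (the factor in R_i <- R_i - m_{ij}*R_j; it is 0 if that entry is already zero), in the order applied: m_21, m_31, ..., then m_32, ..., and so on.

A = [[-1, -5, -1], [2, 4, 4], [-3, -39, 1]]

multipliers: -2, 3, 4

Forward elimination:
R2 <- R2 - (-2)*R1:  [  0  -6   2 ]
R3 <- R3 - (3)*R1:  [   0  -24    4 ]
R3 <- R3 - (4)*R2:  [  0   0  -4 ]
Multipliers (in order of application): m_{21} = -2, m_{31} = 3, m_{32} = 4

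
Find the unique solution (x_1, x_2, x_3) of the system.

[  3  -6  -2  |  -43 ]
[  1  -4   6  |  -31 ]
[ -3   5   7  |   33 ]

Forward elimination on [A|b]:
R2 <- R2 - (1/3)*R1:  [     0     -2   20/3  -50/3 ]
R3 <- R3 - (-1)*R1:  [   0   -1    5  -10 ]
R3 <- R3 - (1/2)*R2:  [    0     0   5/3  -5/3 ]
Row echelon form:
[ 3  -6    -2  |    -43 ]
[ 0  -2  20/3  |  -50/3 ]
[ 0   0   5/3  |   -5/3 ]
Back-substitution:
x_3 = (-5/3) / (5/3) = -1
x_2 = (-50/3 - (20/3)*(-1)) / -2 = 5
x_1 = (-43 - (-6)*(5) - (-2)*(-1)) / 3 = -5

(-5, 5, -1)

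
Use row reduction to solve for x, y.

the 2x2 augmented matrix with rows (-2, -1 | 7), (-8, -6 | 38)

(-1, -5)

Forward elimination on [A|b]:
R2 <- R2 - (4)*R1:  [  0  -2  10 ]
Row echelon form:
[ -2  -1  |   7 ]
[  0  -2  |  10 ]
Back-substitution:
y = (10) / -2 = -5
x = (7 - (-1)*(-5)) / -2 = -1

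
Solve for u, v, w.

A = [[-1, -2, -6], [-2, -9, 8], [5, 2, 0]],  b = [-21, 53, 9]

Forward elimination on [A|b]:
R2 <- R2 - (2)*R1:  [  0  -5  20  95 ]
R3 <- R3 - (-5)*R1:  [   0   -8  -30  -96 ]
R3 <- R3 - (8/5)*R2:  [    0     0   -62  -248 ]
Row echelon form:
[ -1  -2   -6  |   -21 ]
[  0  -5   20  |    95 ]
[  0   0  -62  |  -248 ]
Back-substitution:
w = (-248) / -62 = 4
v = (95 - (20)*(4)) / -5 = -3
u = (-21 - (-2)*(-3) - (-6)*(4)) / -1 = 3

(3, -3, 4)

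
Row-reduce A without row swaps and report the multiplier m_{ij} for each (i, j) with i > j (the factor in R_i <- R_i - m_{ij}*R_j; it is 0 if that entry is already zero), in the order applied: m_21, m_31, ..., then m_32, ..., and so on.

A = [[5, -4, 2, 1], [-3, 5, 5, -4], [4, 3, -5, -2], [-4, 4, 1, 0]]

Forward elimination:
R2 <- R2 - (-3/5)*R1:  [     0   13/5   31/5  -17/5 ]
R3 <- R3 - (4/5)*R1:  [     0   31/5  -33/5  -14/5 ]
R4 <- R4 - (-4/5)*R1:  [    0   4/5  13/5   4/5 ]
R3 <- R3 - (31/13)*R2:  [       0        0  -278/13    69/13 ]
R4 <- R4 - (4/13)*R2:  [     0      0   9/13  24/13 ]
R4 <- R4 - (-9/278)*R3:  [       0        0        0  561/278 ]
Multipliers (in order of application): m_{21} = -3/5, m_{31} = 4/5, m_{41} = -4/5, m_{32} = 31/13, m_{42} = 4/13, m_{43} = -9/278

multipliers: -3/5, 4/5, -4/5, 31/13, 4/13, -9/278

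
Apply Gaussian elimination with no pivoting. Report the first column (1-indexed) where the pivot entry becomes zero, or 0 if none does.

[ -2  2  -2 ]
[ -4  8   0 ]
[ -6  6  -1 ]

first zero-pivot column = 0

Naive forward elimination:
R2 <- R2 - (2)*R1:  [ 0  4  4 ]
R3 <- R3 - (3)*R1:  [ 0  0  5 ]
All pivots nonzero; naive elimination completes without hitting a zero pivot.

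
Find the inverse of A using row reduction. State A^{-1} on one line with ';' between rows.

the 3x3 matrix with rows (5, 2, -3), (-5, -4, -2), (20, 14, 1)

Gauss-Jordan on [A | I]:
R1 <- (1/5)*R1:  [    1   2/5  -3/5  |   1/5     0     0 ]
R2 <- R2 - (-5)*R1:  [  0  -2  -5  |   1   1   0 ]
R3 <- R3 - (20)*R1:  [  0   6  13  |  -4   0   1 ]
R2 <- (1/-2)*R2:  [    0     1   5/2  |  -1/2  -1/2     0 ]
R1 <- R1 - (2/5)*R2:  [    1     0  -8/5  |   2/5   1/5     0 ]
R3 <- R3 - (6)*R2:  [  0   0  -2  |  -1   3   1 ]
R3 <- (1/-2)*R3:  [    0     0     1  |   1/2  -3/2  -1/2 ]
R1 <- R1 - (-8/5)*R3:  [     1      0      0  |    6/5  -11/5   -4/5 ]
R2 <- R2 - (5/2)*R3:  [    0     1     0  |  -7/4  13/4   5/4 ]
Right block of [I | A^{-1}] is the inverse:
[  6/5  -11/5  -4/5 ]
[ -7/4   13/4   5/4 ]
[  1/2   -3/2  -1/2 ]

inverse = [6/5 -11/5 -4/5; -7/4 13/4 5/4; 1/2 -3/2 -1/2]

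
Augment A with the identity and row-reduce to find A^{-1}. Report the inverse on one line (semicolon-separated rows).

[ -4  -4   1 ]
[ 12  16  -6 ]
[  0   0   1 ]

inverse = [-1 -1/4 -1/2; 3/4 1/4 3/4; 0 0 1]

Gauss-Jordan on [A | I]:
R1 <- (1/-4)*R1:  [    1     1  -1/4  |  -1/4     0     0 ]
R2 <- R2 - (12)*R1:  [  0   4  -3  |   3   1   0 ]
R2 <- (1/4)*R2:  [    0     1  -3/4  |   3/4   1/4     0 ]
R1 <- R1 - (1)*R2:  [    1     0   1/2  |    -1  -1/4     0 ]
R1 <- R1 - (1/2)*R3:  [    1     0     0  |    -1  -1/4  -1/2 ]
R2 <- R2 - (-3/4)*R3:  [   0    1    0  |  3/4  1/4  3/4 ]
Right block of [I | A^{-1}] is the inverse:
[  -1  -1/4  -1/2 ]
[ 3/4   1/4   3/4 ]
[   0     0     1 ]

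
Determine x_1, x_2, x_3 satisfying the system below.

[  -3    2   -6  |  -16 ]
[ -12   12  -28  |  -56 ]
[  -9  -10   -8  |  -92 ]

(4, 4, 2)

Forward elimination on [A|b]:
R2 <- R2 - (4)*R1:  [  0   4  -4   8 ]
R3 <- R3 - (3)*R1:  [   0  -16   10  -44 ]
R3 <- R3 - (-4)*R2:  [   0    0   -6  -12 ]
Row echelon form:
[ -3  2  -6  |  -16 ]
[  0  4  -4  |    8 ]
[  0  0  -6  |  -12 ]
Back-substitution:
x_3 = (-12) / -6 = 2
x_2 = (8 - (-4)*(2)) / 4 = 4
x_1 = (-16 - (2)*(4) - (-6)*(2)) / -3 = 4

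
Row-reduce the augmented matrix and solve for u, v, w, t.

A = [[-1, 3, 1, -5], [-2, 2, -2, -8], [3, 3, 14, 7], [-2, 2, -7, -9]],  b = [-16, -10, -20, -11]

Forward elimination on [A|b]:
R2 <- R2 - (2)*R1:  [  0  -4  -4   2  22 ]
R3 <- R3 - (-3)*R1:  [   0   12   17   -8  -68 ]
R4 <- R4 - (2)*R1:  [  0  -4  -9   1  21 ]
R3 <- R3 - (-3)*R2:  [  0   0   5  -2  -2 ]
R4 <- R4 - (1)*R2:  [  0   0  -5  -1  -1 ]
R4 <- R4 - (-1)*R3:  [  0   0   0  -3  -3 ]
Row echelon form:
[ -1   3   1  -5  |  -16 ]
[  0  -4  -4   2  |   22 ]
[  0   0   5  -2  |   -2 ]
[  0   0   0  -3  |   -3 ]
Back-substitution:
t = (-3) / -3 = 1
w = (-2 - (-2)*(1)) / 5 = 0
v = (22 - (-4)*(0) - (2)*(1)) / -4 = -5
u = (-16 - (3)*(-5) - (1)*(0) - (-5)*(1)) / -1 = -4

(-4, -5, 0, 1)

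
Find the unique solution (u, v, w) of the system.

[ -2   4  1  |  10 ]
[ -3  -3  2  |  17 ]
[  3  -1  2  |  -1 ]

(-3, 0, 4)

Forward elimination on [A|b]:
R2 <- R2 - (3/2)*R1:  [   0   -9  1/2    2 ]
R3 <- R3 - (-3/2)*R1:  [   0    5  7/2   14 ]
R3 <- R3 - (-5/9)*R2:  [     0      0   34/9  136/9 ]
Row echelon form:
[ -2   4     1  |     10 ]
[  0  -9   1/2  |      2 ]
[  0   0  34/9  |  136/9 ]
Back-substitution:
w = (136/9) / (34/9) = 4
v = (2 - (1/2)*(4)) / -9 = 0
u = (10 - (4)*(0) - (1)*(4)) / -2 = -3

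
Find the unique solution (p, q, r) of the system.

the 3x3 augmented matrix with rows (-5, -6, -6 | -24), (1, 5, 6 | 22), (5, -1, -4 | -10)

(0, 2, 2)

Forward elimination on [A|b]:
R2 <- R2 - (-1/5)*R1:  [    0  19/5  24/5  86/5 ]
R3 <- R3 - (-1)*R1:  [   0   -7  -10  -34 ]
R3 <- R3 - (-35/19)*R2:  [      0       0  -22/19  -44/19 ]
Row echelon form:
[ -5    -6      -6  |     -24 ]
[  0  19/5    24/5  |    86/5 ]
[  0     0  -22/19  |  -44/19 ]
Back-substitution:
r = (-44/19) / (-22/19) = 2
q = (86/5 - (24/5)*(2)) / (19/5) = 2
p = (-24 - (-6)*(2) - (-6)*(2)) / -5 = 0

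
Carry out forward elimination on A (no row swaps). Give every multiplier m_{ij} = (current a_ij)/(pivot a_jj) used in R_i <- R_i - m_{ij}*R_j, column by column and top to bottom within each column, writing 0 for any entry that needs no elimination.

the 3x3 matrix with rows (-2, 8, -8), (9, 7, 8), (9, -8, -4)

multipliers: -9/2, -9/2, 28/43

Forward elimination:
R2 <- R2 - (-9/2)*R1:  [   0   43  -28 ]
R3 <- R3 - (-9/2)*R1:  [   0   28  -40 ]
R3 <- R3 - (28/43)*R2:  [       0        0  -936/43 ]
Multipliers (in order of application): m_{21} = -9/2, m_{31} = -9/2, m_{32} = 28/43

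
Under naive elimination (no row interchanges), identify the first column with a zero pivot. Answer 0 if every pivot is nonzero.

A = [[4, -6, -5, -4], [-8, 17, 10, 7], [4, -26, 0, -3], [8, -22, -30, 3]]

first zero-pivot column = 0

Naive forward elimination:
R2 <- R2 - (-2)*R1:  [  0   5   0  -1 ]
R3 <- R3 - (1)*R1:  [   0  -20    5    1 ]
R4 <- R4 - (2)*R1:  [   0  -10  -20   11 ]
R3 <- R3 - (-4)*R2:  [  0   0   5  -3 ]
R4 <- R4 - (-2)*R2:  [   0    0  -20    9 ]
R4 <- R4 - (-4)*R3:  [  0   0   0  -3 ]
All pivots nonzero; naive elimination completes without hitting a zero pivot.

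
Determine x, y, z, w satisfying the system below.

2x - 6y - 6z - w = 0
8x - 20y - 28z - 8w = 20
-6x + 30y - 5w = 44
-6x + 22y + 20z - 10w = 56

(1, 1, 0, -4)

Forward elimination on [A|b]:
R2 <- R2 - (4)*R1:  [  0   4  -4  -4  20 ]
R3 <- R3 - (-3)*R1:  [   0   12  -18   -8   44 ]
R4 <- R4 - (-3)*R1:  [   0    4    2  -13   56 ]
R3 <- R3 - (3)*R2:  [   0    0   -6    4  -16 ]
R4 <- R4 - (1)*R2:  [  0   0   6  -9  36 ]
R4 <- R4 - (-1)*R3:  [  0   0   0  -5  20 ]
Row echelon form:
[ 2  -6  -6  -1  |    0 ]
[ 0   4  -4  -4  |   20 ]
[ 0   0  -6   4  |  -16 ]
[ 0   0   0  -5  |   20 ]
Back-substitution:
w = (20) / -5 = -4
z = (-16 - (4)*(-4)) / -6 = 0
y = (20 - (-4)*(0) - (-4)*(-4)) / 4 = 1
x = (0 - (-6)*(1) - (-6)*(0) - (-1)*(-4)) / 2 = 1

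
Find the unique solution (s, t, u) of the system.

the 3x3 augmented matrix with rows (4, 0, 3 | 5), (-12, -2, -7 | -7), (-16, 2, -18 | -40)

Forward elimination on [A|b]:
R2 <- R2 - (-3)*R1:  [  0  -2   2   8 ]
R3 <- R3 - (-4)*R1:  [   0    2   -6  -20 ]
R3 <- R3 - (-1)*R2:  [   0    0   -4  -12 ]
Row echelon form:
[ 4   0   3  |    5 ]
[ 0  -2   2  |    8 ]
[ 0   0  -4  |  -12 ]
Back-substitution:
u = (-12) / -4 = 3
t = (8 - (2)*(3)) / -2 = -1
s = (5 - (3)*(3)) / 4 = -1

(-1, -1, 3)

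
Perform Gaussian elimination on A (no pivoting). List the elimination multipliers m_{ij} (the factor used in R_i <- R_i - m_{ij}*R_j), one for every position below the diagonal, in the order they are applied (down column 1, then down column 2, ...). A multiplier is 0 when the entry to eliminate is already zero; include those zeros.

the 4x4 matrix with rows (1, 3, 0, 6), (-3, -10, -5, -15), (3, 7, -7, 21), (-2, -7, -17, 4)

Forward elimination:
R2 <- R2 - (-3)*R1:  [  0  -1  -5   3 ]
R3 <- R3 - (3)*R1:  [  0  -2  -7   3 ]
R4 <- R4 - (-2)*R1:  [   0   -1  -17   16 ]
R3 <- R3 - (2)*R2:  [  0   0   3  -3 ]
R4 <- R4 - (1)*R2:  [   0    0  -12   13 ]
R4 <- R4 - (-4)*R3:  [ 0  0  0  1 ]
Multipliers (in order of application): m_{21} = -3, m_{31} = 3, m_{41} = -2, m_{32} = 2, m_{42} = 1, m_{43} = -4

multipliers: -3, 3, -2, 2, 1, -4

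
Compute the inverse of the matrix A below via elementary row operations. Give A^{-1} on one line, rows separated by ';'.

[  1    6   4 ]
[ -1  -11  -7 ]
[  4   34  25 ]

inverse = [37/15 14/15 -2/15; 1/5 -3/5 -1/5; -2/3 2/3 1/3]

Gauss-Jordan on [A | I]:
R2 <- R2 - (-1)*R1:  [  0  -5  -3  |   1   1   0 ]
R3 <- R3 - (4)*R1:  [  0  10   9  |  -4   0   1 ]
R2 <- (1/-5)*R2:  [    0     1   3/5  |  -1/5  -1/5     0 ]
R1 <- R1 - (6)*R2:  [    1     0   2/5  |  11/5   6/5     0 ]
R3 <- R3 - (10)*R2:  [  0   0   3  |  -2   2   1 ]
R3 <- (1/3)*R3:  [    0     0     1  |  -2/3   2/3   1/3 ]
R1 <- R1 - (2/5)*R3:  [     1      0      0  |  37/15  14/15  -2/15 ]
R2 <- R2 - (3/5)*R3:  [    0     1     0  |   1/5  -3/5  -1/5 ]
Right block of [I | A^{-1}] is the inverse:
[ 37/15  14/15  -2/15 ]
[   1/5   -3/5   -1/5 ]
[  -2/3    2/3    1/3 ]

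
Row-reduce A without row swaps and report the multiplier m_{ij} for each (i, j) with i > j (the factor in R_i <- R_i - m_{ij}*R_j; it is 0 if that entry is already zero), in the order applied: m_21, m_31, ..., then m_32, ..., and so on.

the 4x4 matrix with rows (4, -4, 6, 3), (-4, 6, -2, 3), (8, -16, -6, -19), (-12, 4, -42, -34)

Forward elimination:
R2 <- R2 - (-1)*R1:  [ 0  2  4  6 ]
R3 <- R3 - (2)*R1:  [   0   -8  -18  -25 ]
R4 <- R4 - (-3)*R1:  [   0   -8  -24  -25 ]
R3 <- R3 - (-4)*R2:  [  0   0  -2  -1 ]
R4 <- R4 - (-4)*R2:  [  0   0  -8  -1 ]
R4 <- R4 - (4)*R3:  [ 0  0  0  3 ]
Multipliers (in order of application): m_{21} = -1, m_{31} = 2, m_{41} = -3, m_{32} = -4, m_{42} = -4, m_{43} = 4

multipliers: -1, 2, -3, -4, -4, 4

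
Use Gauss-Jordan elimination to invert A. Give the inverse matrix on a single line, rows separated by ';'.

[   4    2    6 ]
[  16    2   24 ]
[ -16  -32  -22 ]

inverse = [-181/12 37/12 -3/4; 2/3 -1/6 0; 10 -2 1/2]

Gauss-Jordan on [A | I]:
R1 <- (1/4)*R1:  [   1  1/2  3/2  |  1/4    0    0 ]
R2 <- R2 - (16)*R1:  [  0  -6   0  |  -4   1   0 ]
R3 <- R3 - (-16)*R1:  [   0  -24    2  |    4    0    1 ]
R2 <- (1/-6)*R2:  [    0     1     0  |   2/3  -1/6     0 ]
R1 <- R1 - (1/2)*R2:  [     1      0    3/2  |  -1/12   1/12      0 ]
R3 <- R3 - (-24)*R2:  [  0   0   2  |  20  -4   1 ]
R3 <- (1/2)*R3:  [   0    0    1  |   10   -2  1/2 ]
R1 <- R1 - (3/2)*R3:  [       1        0        0  |  -181/12    37/12     -3/4 ]
Right block of [I | A^{-1}] is the inverse:
[ -181/12  37/12  -3/4 ]
[     2/3   -1/6     0 ]
[      10     -2   1/2 ]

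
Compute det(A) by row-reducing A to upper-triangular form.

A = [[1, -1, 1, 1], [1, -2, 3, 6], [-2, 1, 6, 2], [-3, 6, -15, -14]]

Forward elimination:
R2 <- R2 - (1)*R1:  [  0  -1   2   5 ]
R3 <- R3 - (-2)*R1:  [  0  -1   8   4 ]
R4 <- R4 - (-3)*R1:  [   0    3  -12  -11 ]
R3 <- R3 - (1)*R2:  [  0   0   6  -1 ]
R4 <- R4 - (-3)*R2:  [  0   0  -6   4 ]
R4 <- R4 - (-1)*R3:  [ 0  0  0  3 ]
Upper-triangular form:
[ 1  -1  1   1 ]
[ 0  -1  2   5 ]
[ 0   0  6  -1 ]
[ 0   0  0   3 ]
det(A) = (-1)^0 * (1) * (-1) * (6) * (3) = -18  (0 row swaps -> sign +1)

det(A) = -18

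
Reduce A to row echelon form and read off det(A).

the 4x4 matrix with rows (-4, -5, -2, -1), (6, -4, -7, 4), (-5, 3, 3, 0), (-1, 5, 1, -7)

Forward elimination:
R2 <- R2 - (-3/2)*R1:  [     0  -23/2    -10    5/2 ]
R3 <- R3 - (5/4)*R1:  [    0  37/4  11/2   5/4 ]
R4 <- R4 - (1/4)*R1:  [     0   25/4    3/2  -27/4 ]
R3 <- R3 - (-37/46)*R2:  [       0        0  -117/46    75/23 ]
R4 <- R4 - (-25/46)*R2:  [       0        0  -181/46  -124/23 ]
R4 <- R4 - (181/117)*R3:  [       0        0        0  -407/39 ]
Upper-triangular form:
[ -4     -5       -2       -1 ]
[  0  -23/2      -10      5/2 ]
[  0      0  -117/46    75/23 ]
[  0      0        0  -407/39 ]
det(A) = (-1)^0 * (-4) * (-23/2) * (-117/46) * (-407/39) = 1221  (0 row swaps -> sign +1)

det(A) = 1221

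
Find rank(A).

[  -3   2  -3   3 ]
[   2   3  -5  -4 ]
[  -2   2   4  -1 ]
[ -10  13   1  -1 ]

Row reduction:
R2 <- R2 - (-2/3)*R1:  [    0  13/3    -7    -2 ]
R3 <- R3 - (2/3)*R1:  [   0  2/3    6   -3 ]
R4 <- R4 - (10/3)*R1:  [    0  19/3    11   -11 ]
R3 <- R3 - (2/13)*R2:  [      0       0   92/13  -35/13 ]
R4 <- R4 - (19/13)*R2:  [       0        0   276/13  -105/13 ]
R4 <- R4 - (3)*R3:  [ 0  0  0  0 ]
Row echelon form:
[ -3     2     -3       3 ]
[  0  13/3     -7      -2 ]
[  0     0  92/13  -35/13 ]
[  0     0      0       0 ]
Nonzero rows / pivot columns: 3

rank(A) = 3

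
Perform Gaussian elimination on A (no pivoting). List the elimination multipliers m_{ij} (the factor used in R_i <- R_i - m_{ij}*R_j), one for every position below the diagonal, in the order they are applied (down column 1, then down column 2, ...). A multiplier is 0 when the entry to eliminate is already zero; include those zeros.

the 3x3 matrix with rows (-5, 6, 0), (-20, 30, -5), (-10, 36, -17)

Forward elimination:
R2 <- R2 - (4)*R1:  [  0   6  -5 ]
R3 <- R3 - (2)*R1:  [   0   24  -17 ]
R3 <- R3 - (4)*R2:  [ 0  0  3 ]
Multipliers (in order of application): m_{21} = 4, m_{31} = 2, m_{32} = 4

multipliers: 4, 2, 4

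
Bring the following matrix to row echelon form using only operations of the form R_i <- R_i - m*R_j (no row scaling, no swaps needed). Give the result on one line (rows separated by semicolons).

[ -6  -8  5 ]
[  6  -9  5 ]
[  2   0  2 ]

Forward elimination:
R2 <- R2 - (-1)*R1:  [   0  -17   10 ]
R3 <- R3 - (-1/3)*R1:  [    0  -8/3  11/3 ]
R3 <- R3 - (8/51)*R2:  [      0       0  107/51 ]
Row echelon form:
[ -6   -8       5 ]
[  0  -17      10 ]
[  0    0  107/51 ]

REF = [-6 -8 5; 0 -17 10; 0 0 107/51]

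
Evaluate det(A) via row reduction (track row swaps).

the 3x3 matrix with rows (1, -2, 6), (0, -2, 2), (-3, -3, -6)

det(A) = -6

Forward elimination:
R3 <- R3 - (-3)*R1:  [  0  -9  12 ]
R3 <- R3 - (9/2)*R2:  [ 0  0  3 ]
Upper-triangular form:
[ 1  -2  6 ]
[ 0  -2  2 ]
[ 0   0  3 ]
det(A) = (-1)^0 * (1) * (-2) * (3) = -6  (0 row swaps -> sign +1)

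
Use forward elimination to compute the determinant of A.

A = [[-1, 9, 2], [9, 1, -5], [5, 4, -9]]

Forward elimination:
R2 <- R2 - (-9)*R1:  [  0  82  13 ]
R3 <- R3 - (-5)*R1:  [  0  49   1 ]
R3 <- R3 - (49/82)*R2:  [       0        0  -555/82 ]
Upper-triangular form:
[ -1   9        2 ]
[  0  82       13 ]
[  0   0  -555/82 ]
det(A) = (-1)^0 * (-1) * (82) * (-555/82) = 555  (0 row swaps -> sign +1)

det(A) = 555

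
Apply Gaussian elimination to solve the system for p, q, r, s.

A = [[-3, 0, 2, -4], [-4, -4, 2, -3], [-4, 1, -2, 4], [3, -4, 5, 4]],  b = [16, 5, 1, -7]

(-2, 3, 3, -1)

Forward elimination on [A|b]:
R2 <- R2 - (4/3)*R1:  [     0     -4   -2/3    7/3  -49/3 ]
R3 <- R3 - (4/3)*R1:  [     0      1  -14/3   28/3  -61/3 ]
R4 <- R4 - (-1)*R1:  [  0  -4   7   0   9 ]
R3 <- R3 - (-1/4)*R2:  [       0        0    -29/6   119/12  -293/12 ]
R4 <- R4 - (1)*R2:  [    0     0  23/3  -7/3  76/3 ]
R4 <- R4 - (-46/29)*R3:  [       0        0        0   777/58  -777/58 ]
Row echelon form:
[ -3   0      2      -4  |       16 ]
[  0  -4   -2/3     7/3  |    -49/3 ]
[  0   0  -29/6  119/12  |  -293/12 ]
[  0   0      0  777/58  |  -777/58 ]
Back-substitution:
s = (-777/58) / (777/58) = -1
r = (-293/12 - (119/12)*(-1)) / (-29/6) = 3
q = (-49/3 - (-2/3)*(3) - (7/3)*(-1)) / -4 = 3
p = (16 - (2)*(3) - (-4)*(-1)) / -3 = -2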